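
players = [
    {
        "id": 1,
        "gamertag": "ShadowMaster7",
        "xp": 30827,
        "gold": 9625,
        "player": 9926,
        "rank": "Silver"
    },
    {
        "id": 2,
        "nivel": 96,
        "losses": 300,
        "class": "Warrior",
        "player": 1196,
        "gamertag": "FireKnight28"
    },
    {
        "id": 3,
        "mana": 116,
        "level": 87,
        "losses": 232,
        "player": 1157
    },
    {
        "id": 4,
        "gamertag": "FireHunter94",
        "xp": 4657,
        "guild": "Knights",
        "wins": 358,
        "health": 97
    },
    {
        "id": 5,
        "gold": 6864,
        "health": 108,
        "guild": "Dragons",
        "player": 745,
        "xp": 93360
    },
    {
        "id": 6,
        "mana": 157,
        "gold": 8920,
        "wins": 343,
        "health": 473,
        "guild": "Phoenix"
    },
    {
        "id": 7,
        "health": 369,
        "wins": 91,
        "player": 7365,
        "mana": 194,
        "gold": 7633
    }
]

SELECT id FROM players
[1, 2, 3, 4, 5, 6, 7]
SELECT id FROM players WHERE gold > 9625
[]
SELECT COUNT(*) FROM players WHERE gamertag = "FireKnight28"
1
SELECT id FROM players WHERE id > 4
[5, 6, 7]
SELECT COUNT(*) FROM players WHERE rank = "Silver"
1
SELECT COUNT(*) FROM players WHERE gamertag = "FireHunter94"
1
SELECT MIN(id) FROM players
1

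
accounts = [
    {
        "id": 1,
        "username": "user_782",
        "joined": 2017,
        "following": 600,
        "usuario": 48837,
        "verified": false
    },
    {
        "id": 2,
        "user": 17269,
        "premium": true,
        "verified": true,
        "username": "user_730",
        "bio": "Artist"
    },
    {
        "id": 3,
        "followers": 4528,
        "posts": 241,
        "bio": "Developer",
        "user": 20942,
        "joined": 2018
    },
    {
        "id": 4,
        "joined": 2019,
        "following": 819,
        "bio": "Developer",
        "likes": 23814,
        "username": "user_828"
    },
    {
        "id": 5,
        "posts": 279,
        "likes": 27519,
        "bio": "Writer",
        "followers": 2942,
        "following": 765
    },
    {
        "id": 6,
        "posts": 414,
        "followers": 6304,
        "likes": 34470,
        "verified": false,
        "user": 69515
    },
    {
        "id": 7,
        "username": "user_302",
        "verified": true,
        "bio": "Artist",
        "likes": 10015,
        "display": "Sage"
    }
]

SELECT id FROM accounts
[1, 2, 3, 4, 5, 6, 7]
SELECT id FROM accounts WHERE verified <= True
[1, 2, 6, 7]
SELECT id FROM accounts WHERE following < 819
[1, 5]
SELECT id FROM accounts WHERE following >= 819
[4]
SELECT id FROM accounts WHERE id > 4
[5, 6, 7]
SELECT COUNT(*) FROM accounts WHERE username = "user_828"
1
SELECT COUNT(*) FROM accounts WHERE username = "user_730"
1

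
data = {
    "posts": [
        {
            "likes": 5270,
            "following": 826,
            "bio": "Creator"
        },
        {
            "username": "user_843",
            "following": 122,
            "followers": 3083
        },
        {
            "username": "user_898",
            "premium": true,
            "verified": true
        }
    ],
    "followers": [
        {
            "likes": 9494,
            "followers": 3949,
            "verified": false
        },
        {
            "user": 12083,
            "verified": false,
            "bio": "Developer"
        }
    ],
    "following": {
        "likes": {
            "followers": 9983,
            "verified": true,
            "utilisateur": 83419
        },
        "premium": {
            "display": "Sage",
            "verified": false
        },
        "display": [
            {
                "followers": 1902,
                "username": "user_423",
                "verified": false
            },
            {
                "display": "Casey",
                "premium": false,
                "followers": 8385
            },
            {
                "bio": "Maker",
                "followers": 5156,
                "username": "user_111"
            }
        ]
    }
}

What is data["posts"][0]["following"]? 826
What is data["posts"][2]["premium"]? True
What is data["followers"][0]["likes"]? 9494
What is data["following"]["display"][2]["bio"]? "Maker"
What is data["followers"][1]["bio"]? "Developer"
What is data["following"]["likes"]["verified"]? True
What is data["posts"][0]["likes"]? 5270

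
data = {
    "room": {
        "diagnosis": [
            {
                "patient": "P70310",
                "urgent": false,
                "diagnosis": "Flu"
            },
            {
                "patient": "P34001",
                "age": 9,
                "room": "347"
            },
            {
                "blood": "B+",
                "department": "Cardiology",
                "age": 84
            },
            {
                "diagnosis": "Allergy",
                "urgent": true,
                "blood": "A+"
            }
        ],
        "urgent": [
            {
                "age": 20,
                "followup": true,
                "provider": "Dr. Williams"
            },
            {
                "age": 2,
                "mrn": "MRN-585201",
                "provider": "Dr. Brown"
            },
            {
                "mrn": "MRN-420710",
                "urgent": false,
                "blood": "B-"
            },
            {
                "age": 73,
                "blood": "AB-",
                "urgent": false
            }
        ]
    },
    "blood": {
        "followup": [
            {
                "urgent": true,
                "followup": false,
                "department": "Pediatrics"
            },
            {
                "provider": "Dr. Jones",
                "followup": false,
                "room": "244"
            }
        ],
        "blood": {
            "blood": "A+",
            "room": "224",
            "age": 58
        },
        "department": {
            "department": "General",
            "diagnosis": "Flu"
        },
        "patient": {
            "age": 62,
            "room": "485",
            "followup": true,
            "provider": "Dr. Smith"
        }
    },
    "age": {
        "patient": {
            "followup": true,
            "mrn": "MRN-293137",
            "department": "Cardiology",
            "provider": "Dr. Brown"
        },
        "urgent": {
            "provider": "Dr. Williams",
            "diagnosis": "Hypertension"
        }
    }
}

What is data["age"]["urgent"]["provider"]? "Dr. Williams"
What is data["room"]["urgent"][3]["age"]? 73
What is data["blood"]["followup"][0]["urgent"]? True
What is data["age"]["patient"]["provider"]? "Dr. Brown"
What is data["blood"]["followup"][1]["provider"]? "Dr. Jones"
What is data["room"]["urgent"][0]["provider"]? "Dr. Williams"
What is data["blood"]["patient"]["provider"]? "Dr. Smith"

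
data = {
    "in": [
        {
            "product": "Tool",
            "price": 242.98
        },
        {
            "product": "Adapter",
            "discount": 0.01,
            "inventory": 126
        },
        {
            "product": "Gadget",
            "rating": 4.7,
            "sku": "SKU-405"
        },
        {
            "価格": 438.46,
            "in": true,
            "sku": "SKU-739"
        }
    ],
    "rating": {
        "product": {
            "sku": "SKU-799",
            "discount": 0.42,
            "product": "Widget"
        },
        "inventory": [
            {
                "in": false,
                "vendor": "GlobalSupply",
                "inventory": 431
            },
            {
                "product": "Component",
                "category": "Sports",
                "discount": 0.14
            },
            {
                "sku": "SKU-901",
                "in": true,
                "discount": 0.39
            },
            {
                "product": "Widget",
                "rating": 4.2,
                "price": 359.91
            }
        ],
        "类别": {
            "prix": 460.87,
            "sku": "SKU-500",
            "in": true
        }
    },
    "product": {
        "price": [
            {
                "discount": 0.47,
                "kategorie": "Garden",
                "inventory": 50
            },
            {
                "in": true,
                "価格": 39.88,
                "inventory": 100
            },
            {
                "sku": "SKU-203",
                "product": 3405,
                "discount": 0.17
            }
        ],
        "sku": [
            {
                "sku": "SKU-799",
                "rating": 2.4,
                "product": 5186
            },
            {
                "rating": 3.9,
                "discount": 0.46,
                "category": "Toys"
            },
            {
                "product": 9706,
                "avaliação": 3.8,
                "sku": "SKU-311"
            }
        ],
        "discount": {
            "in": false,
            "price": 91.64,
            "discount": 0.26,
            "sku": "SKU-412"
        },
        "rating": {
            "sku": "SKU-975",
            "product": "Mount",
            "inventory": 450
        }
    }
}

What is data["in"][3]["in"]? True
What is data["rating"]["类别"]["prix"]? 460.87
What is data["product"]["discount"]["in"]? False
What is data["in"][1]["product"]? "Adapter"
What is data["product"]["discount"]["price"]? 91.64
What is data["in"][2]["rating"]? 4.7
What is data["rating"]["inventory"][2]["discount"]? 0.39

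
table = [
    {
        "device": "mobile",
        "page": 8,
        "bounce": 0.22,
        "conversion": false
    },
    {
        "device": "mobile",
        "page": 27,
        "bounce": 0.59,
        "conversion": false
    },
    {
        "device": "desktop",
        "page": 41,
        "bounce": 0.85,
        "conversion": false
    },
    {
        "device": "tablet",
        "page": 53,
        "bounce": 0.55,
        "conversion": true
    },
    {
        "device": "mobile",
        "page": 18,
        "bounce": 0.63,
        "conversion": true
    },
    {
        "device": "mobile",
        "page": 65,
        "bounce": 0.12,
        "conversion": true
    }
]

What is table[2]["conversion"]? False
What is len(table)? 6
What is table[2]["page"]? 41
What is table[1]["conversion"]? False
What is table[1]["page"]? 27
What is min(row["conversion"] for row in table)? False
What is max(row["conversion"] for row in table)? True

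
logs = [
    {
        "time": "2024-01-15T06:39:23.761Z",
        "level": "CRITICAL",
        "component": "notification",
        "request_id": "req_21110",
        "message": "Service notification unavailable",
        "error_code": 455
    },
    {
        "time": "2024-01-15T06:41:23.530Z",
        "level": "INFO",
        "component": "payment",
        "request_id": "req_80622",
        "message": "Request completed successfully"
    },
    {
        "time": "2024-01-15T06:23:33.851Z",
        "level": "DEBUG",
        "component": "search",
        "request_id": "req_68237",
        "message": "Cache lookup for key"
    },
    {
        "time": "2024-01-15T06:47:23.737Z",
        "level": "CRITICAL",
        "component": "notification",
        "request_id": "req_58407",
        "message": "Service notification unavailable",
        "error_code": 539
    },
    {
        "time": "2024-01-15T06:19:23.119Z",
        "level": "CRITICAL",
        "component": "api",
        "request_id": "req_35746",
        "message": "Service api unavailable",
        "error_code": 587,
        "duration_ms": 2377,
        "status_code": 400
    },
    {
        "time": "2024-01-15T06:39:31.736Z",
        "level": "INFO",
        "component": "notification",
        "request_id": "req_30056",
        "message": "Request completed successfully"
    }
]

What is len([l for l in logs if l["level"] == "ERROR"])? 0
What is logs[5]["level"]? "INFO"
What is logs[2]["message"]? "Cache lookup for key"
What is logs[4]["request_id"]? "req_35746"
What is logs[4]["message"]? "Service api unavailable"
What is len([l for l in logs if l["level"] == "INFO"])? 2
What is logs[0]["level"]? "CRITICAL"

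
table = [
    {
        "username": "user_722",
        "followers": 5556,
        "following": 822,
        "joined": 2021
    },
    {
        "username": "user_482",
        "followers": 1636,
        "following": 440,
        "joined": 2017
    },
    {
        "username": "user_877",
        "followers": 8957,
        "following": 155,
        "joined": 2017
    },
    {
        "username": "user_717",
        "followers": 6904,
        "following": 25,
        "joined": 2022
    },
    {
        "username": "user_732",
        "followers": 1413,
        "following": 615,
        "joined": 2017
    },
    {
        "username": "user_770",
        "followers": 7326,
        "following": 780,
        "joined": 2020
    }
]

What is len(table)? 6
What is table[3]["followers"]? 6904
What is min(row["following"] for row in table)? 25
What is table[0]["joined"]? 2021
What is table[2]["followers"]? 8957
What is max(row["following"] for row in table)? 822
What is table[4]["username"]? "user_732"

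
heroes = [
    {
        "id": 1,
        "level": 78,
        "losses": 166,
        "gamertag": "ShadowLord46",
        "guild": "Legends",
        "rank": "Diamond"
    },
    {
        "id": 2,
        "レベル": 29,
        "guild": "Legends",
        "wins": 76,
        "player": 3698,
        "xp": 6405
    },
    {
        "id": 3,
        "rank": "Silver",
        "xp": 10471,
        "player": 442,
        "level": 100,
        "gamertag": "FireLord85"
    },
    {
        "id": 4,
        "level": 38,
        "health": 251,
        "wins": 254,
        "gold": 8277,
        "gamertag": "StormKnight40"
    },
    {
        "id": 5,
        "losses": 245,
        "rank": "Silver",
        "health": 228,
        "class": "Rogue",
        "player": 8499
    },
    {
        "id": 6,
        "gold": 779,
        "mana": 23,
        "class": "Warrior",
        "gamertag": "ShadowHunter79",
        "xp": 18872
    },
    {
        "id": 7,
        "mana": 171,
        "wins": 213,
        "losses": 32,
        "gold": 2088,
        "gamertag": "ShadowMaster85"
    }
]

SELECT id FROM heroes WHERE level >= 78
[1, 3]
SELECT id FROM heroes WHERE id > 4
[5, 6, 7]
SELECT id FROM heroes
[1, 2, 3, 4, 5, 6, 7]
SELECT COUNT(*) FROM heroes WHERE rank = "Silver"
2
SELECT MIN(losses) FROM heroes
32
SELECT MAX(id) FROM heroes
7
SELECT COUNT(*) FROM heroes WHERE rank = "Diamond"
1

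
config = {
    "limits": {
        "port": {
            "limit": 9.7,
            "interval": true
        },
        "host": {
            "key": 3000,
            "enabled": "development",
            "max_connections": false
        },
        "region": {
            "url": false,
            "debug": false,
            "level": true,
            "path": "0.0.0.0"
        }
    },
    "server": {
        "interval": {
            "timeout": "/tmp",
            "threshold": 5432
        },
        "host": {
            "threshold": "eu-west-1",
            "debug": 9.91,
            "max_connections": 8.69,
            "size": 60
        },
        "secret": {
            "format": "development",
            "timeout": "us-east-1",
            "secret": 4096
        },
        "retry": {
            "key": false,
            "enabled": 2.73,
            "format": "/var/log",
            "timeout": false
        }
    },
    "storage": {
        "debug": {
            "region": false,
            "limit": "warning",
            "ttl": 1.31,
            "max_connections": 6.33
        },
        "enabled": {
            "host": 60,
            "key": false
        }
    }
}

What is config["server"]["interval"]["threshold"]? 5432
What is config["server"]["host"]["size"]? 60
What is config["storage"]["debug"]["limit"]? "warning"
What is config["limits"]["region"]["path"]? "0.0.0.0"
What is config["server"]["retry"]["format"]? "/var/log"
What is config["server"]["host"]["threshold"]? "eu-west-1"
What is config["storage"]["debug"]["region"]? False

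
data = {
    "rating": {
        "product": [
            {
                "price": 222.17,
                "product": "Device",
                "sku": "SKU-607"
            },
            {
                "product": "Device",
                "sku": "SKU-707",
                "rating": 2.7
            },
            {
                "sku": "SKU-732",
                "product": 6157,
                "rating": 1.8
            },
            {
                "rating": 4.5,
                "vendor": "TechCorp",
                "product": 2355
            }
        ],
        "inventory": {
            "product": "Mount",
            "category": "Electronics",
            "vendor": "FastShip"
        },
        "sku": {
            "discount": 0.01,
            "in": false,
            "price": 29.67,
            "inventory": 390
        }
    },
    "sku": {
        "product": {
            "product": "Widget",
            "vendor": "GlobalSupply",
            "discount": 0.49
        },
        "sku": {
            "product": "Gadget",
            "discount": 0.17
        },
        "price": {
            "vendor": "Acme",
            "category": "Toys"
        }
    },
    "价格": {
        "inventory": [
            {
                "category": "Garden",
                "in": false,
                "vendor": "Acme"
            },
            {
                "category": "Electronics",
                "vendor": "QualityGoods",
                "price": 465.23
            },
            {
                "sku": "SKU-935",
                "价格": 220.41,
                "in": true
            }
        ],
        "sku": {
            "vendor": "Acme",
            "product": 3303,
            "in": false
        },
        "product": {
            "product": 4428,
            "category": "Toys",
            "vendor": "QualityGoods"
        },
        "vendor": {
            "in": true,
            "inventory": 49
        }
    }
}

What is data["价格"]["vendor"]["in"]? True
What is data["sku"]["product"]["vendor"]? "GlobalSupply"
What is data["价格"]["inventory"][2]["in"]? True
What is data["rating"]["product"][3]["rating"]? 4.5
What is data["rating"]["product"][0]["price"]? 222.17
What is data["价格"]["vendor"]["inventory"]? 49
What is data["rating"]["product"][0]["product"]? "Device"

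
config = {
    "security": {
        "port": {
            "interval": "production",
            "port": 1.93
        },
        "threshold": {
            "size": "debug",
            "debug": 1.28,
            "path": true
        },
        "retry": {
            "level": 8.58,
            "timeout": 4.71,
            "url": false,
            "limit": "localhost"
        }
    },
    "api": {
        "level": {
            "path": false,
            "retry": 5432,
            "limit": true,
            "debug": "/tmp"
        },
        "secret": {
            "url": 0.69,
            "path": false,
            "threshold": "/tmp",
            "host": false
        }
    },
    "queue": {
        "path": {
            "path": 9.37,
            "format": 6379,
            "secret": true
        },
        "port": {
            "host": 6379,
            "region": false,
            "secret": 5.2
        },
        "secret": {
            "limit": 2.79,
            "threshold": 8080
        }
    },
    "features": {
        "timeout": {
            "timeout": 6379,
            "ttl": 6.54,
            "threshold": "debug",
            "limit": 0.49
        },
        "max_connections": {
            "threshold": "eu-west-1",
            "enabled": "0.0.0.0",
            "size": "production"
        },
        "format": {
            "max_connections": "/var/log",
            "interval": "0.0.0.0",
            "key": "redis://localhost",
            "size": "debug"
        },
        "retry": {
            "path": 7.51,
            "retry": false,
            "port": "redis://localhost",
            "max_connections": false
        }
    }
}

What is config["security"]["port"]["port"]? 1.93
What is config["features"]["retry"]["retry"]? False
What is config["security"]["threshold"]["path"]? True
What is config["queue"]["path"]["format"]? 6379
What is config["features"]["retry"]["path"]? 7.51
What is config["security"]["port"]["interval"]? "production"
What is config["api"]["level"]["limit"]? True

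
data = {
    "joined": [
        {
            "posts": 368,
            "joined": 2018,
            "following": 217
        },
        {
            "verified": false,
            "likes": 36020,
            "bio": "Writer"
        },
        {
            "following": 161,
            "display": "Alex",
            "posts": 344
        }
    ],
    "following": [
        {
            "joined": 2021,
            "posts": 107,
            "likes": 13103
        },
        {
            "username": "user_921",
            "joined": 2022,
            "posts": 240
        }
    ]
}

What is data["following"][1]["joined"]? 2022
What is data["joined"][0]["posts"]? 368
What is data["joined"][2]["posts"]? 344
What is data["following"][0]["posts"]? 107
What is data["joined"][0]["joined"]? 2018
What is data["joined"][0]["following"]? 217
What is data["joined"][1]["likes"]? 36020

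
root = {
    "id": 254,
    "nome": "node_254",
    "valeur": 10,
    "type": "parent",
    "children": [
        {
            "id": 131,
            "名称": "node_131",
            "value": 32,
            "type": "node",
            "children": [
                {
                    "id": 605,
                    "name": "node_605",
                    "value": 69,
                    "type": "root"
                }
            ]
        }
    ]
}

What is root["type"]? "parent"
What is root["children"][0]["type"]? "node"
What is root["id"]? 254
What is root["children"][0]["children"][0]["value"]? 69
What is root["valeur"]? 10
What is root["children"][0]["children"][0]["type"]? "root"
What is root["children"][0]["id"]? 131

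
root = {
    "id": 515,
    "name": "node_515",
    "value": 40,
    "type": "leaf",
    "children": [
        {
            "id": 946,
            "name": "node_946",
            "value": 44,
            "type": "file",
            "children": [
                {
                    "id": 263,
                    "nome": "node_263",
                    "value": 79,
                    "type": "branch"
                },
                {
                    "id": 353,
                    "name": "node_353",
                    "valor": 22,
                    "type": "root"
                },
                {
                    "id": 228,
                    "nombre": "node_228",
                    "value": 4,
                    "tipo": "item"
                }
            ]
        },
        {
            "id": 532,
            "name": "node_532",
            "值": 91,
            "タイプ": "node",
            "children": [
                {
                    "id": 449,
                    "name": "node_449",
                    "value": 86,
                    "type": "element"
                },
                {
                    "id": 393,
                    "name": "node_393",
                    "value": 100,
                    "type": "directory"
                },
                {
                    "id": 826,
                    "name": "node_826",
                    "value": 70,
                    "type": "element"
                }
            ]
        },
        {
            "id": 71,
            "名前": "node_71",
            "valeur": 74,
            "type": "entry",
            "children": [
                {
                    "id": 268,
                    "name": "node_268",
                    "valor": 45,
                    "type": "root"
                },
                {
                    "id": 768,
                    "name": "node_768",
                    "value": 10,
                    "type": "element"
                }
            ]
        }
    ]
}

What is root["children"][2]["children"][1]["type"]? "element"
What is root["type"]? "leaf"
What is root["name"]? "node_515"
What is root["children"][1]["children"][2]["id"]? 826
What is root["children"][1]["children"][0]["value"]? 86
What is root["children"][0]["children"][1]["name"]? "node_353"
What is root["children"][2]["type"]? "entry"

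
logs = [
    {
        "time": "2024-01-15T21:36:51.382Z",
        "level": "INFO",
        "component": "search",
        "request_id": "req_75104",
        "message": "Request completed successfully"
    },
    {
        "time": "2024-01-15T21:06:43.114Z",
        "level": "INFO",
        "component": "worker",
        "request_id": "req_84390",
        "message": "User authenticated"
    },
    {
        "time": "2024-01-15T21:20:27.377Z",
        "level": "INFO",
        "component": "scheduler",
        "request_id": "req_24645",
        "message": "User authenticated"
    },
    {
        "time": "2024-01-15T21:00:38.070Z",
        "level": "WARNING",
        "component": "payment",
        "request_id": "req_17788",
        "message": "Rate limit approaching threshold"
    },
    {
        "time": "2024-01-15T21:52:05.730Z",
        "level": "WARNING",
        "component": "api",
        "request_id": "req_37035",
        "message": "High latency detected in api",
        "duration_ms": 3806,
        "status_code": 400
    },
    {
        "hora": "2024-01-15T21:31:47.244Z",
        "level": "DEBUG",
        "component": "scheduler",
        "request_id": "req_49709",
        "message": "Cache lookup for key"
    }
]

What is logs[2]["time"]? "2024-01-15T21:20:27.377Z"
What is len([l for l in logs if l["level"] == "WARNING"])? 2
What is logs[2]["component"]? "scheduler"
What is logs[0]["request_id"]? "req_75104"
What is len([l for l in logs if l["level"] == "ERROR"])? 0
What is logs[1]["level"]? "INFO"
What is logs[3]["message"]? "Rate limit approaching threshold"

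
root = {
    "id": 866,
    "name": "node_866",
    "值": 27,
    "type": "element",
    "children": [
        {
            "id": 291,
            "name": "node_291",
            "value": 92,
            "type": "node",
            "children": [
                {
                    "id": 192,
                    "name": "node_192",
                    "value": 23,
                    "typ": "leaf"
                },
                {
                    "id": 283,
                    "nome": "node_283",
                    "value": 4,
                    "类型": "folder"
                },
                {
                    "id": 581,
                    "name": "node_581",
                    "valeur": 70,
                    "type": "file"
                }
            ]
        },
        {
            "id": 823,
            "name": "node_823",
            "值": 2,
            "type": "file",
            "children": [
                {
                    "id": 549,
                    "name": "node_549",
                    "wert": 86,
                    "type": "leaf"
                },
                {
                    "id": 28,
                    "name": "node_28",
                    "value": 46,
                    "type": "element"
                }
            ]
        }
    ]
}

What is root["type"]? "element"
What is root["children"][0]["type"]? "node"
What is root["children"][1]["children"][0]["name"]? "node_549"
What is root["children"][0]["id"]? 291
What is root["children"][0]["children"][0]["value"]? 23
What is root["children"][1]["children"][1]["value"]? 46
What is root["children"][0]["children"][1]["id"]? 283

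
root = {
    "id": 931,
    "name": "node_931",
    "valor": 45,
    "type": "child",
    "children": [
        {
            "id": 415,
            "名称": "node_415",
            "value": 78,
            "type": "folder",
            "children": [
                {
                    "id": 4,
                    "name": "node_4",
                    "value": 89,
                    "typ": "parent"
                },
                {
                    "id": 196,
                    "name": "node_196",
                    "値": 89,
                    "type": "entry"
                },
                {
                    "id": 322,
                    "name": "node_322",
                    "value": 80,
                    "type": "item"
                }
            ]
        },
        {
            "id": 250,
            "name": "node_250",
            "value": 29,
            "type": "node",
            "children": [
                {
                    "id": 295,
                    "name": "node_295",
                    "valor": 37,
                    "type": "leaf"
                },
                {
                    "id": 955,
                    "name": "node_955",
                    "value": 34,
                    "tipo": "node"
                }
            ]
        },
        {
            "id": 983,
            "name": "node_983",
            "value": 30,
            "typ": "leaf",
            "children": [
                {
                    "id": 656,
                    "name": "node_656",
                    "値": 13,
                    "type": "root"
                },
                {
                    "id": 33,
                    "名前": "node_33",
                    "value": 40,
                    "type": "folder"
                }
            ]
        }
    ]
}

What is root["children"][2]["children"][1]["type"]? "folder"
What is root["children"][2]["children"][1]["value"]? 40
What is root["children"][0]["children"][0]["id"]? 4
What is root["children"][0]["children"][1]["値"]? 89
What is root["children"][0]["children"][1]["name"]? "node_196"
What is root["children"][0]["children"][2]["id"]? 322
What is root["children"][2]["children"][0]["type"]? "root"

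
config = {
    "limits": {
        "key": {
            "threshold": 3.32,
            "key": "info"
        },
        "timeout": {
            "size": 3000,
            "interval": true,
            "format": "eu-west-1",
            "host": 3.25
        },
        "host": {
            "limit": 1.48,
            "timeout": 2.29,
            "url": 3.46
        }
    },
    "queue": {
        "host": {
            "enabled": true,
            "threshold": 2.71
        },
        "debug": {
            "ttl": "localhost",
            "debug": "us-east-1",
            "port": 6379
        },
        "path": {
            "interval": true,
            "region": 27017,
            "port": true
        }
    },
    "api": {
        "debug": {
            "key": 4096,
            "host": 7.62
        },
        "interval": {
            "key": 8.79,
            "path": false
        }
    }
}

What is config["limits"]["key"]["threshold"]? 3.32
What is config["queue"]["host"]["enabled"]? True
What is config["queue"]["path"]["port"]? True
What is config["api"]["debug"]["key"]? 4096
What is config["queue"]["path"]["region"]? 27017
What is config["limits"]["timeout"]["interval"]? True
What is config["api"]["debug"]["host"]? 7.62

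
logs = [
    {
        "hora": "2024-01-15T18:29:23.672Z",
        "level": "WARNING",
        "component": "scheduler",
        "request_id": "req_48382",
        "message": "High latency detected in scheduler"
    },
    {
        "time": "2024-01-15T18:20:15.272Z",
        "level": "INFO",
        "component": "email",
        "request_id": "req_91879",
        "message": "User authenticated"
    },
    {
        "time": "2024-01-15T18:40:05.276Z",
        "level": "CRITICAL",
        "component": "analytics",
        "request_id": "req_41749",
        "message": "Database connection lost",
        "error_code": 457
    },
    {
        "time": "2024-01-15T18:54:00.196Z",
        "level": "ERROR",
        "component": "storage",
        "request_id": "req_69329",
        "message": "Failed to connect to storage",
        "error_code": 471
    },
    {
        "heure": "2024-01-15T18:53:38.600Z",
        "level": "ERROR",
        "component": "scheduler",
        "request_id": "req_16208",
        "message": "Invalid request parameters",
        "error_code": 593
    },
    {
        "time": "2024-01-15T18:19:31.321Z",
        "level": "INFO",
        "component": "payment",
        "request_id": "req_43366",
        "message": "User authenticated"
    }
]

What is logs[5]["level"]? "INFO"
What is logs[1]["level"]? "INFO"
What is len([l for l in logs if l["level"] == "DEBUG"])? 0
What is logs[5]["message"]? "User authenticated"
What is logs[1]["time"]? "2024-01-15T18:20:15.272Z"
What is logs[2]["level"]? "CRITICAL"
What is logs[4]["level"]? "ERROR"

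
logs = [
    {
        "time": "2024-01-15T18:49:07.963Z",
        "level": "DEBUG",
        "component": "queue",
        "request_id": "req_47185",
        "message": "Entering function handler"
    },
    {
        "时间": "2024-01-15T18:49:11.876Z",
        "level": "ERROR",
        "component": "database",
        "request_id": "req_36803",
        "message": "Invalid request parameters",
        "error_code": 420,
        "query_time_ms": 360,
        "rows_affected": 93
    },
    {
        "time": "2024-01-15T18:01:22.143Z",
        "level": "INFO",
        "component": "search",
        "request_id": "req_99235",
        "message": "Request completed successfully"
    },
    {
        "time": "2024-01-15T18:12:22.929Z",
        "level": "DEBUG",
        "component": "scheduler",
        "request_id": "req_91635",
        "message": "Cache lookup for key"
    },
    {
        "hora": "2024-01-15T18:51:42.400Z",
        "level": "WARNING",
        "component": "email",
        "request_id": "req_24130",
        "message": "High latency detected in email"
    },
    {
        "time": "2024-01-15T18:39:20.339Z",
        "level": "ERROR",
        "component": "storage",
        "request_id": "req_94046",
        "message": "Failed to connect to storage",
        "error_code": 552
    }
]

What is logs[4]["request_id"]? "req_24130"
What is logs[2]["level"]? "INFO"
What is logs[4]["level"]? "WARNING"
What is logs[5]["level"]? "ERROR"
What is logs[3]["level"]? "DEBUG"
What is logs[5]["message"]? "Failed to connect to storage"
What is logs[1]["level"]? "ERROR"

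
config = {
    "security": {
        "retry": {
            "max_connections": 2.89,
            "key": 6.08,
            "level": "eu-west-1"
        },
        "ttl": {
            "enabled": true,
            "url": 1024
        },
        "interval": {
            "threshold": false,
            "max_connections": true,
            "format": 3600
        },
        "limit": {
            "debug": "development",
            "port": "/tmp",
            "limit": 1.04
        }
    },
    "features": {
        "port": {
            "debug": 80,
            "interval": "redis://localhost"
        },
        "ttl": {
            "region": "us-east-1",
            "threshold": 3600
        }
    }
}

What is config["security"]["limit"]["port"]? "/tmp"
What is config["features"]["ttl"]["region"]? "us-east-1"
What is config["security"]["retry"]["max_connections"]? 2.89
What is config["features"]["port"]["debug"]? 80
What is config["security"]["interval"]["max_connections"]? True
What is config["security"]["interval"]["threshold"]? False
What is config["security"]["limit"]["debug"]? "development"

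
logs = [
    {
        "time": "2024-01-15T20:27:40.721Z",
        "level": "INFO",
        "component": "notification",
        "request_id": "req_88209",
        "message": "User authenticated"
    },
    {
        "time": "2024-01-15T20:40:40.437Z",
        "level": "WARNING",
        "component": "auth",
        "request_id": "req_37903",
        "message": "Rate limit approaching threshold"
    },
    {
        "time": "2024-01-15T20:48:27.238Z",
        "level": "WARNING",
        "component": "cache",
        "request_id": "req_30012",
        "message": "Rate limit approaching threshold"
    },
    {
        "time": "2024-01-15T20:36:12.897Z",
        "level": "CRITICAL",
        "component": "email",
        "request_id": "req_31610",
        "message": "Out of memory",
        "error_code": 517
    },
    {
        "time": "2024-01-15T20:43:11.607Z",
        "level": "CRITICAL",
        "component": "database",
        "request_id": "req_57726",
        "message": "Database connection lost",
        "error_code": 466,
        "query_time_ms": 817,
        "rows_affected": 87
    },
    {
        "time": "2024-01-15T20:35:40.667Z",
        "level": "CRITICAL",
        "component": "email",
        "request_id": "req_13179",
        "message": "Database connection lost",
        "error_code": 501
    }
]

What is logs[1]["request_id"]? "req_37903"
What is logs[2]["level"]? "WARNING"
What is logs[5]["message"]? "Database connection lost"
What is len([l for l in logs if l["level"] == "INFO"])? 1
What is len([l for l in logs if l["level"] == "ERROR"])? 0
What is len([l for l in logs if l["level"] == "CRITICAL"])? 3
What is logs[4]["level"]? "CRITICAL"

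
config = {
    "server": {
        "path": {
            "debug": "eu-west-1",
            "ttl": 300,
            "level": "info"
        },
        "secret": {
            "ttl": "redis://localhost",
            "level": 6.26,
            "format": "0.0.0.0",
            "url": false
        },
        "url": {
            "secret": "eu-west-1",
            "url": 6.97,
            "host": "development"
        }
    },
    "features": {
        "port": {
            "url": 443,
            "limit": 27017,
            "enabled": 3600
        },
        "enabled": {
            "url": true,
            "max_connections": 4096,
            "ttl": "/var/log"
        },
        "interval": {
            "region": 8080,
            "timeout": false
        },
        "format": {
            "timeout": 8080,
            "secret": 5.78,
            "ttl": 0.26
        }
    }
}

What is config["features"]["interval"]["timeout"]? False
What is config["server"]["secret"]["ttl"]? "redis://localhost"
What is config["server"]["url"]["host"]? "development"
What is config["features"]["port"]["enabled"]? 3600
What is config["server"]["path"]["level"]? "info"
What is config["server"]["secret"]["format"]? "0.0.0.0"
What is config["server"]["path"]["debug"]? "eu-west-1"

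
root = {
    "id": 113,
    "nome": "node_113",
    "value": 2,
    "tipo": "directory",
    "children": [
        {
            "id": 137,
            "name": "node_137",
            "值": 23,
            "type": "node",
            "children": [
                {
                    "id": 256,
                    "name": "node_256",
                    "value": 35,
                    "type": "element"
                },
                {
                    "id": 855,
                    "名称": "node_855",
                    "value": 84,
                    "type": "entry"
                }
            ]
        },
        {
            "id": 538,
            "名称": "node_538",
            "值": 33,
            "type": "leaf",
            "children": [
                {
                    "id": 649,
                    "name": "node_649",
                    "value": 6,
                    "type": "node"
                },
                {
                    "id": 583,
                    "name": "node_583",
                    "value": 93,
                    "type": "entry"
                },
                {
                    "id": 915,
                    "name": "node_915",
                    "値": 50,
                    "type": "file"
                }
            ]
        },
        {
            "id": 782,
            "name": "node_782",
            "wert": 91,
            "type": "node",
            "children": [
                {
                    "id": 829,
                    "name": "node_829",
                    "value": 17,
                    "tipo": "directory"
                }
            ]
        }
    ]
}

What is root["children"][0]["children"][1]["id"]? 855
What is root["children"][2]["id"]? 782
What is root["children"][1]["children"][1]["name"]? "node_583"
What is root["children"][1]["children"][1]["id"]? 583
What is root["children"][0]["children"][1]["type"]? "entry"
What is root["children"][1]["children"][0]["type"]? "node"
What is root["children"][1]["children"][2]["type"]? "file"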